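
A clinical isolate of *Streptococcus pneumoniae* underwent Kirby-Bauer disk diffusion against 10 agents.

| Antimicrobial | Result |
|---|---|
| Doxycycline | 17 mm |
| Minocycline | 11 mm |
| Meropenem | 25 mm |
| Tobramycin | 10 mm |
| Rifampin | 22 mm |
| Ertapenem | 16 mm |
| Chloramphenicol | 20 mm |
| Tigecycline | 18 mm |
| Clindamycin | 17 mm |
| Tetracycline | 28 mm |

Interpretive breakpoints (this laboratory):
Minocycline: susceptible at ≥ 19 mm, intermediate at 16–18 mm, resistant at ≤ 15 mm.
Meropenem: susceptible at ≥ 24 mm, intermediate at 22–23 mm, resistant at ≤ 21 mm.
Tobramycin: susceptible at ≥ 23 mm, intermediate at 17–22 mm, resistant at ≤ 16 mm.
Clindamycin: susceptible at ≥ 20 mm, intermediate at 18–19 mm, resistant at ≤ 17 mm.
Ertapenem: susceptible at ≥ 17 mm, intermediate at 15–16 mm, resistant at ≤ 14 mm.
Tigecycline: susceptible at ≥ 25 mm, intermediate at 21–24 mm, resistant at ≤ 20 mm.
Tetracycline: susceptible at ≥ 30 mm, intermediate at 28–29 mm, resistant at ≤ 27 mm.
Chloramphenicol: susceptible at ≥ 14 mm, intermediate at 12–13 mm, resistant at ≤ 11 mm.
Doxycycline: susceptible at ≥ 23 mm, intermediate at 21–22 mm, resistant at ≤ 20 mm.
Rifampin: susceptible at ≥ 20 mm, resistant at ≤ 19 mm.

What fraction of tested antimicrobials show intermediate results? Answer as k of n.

Doxycycline: 17 mm is ≤ 20 mm ⇒ resistant
Minocycline 11 mm: ≤ 15 mm — Resistant
Meropenem: 25 mm is ≥ 24 mm — Susceptible
Tobramycin 10 mm: ≤ 16 mm ⇒ resistant
Rifampin: 22 mm is ≥ 20 mm ⇒ S
Ertapenem (16 mm) in 15–16 mm ⇒ intermediate
Chloramphenicol: 20 mm is ≥ 14 mm → S
Tigecycline: 18 mm is ≤ 20 mm — Resistant
Clindamycin 17 mm: ≤ 17 mm ⇒ resistant
Tetracycline (28 mm) in 28–29 mm → Intermediate
Intermediate: 2/10

2 of 10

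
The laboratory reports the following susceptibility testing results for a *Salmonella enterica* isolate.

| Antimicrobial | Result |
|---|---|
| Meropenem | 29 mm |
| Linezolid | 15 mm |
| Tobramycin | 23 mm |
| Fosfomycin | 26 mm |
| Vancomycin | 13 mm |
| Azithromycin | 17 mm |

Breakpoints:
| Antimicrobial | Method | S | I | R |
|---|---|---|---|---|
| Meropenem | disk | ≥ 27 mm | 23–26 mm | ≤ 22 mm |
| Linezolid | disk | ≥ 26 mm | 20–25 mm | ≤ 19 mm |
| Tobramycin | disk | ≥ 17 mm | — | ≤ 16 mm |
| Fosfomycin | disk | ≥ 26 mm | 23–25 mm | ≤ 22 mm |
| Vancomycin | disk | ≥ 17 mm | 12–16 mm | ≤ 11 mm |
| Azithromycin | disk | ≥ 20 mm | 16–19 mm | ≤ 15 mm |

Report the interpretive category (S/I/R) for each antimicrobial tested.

S, R, S, S, I, I

Meropenem: 29 mm is ≥ 27 mm → S
Linezolid (15 mm) ≤ 19 mm ⇒ Resistant
Tobramycin 23 mm: ≥ 17 mm ⇒ susceptible
Fosfomycin 26 mm: ≥ 26 mm ⇒ susceptible
Vancomycin: 13 mm is in 12–16 mm — intermediate
Azithromycin: 17 mm is in 16–19 mm — intermediate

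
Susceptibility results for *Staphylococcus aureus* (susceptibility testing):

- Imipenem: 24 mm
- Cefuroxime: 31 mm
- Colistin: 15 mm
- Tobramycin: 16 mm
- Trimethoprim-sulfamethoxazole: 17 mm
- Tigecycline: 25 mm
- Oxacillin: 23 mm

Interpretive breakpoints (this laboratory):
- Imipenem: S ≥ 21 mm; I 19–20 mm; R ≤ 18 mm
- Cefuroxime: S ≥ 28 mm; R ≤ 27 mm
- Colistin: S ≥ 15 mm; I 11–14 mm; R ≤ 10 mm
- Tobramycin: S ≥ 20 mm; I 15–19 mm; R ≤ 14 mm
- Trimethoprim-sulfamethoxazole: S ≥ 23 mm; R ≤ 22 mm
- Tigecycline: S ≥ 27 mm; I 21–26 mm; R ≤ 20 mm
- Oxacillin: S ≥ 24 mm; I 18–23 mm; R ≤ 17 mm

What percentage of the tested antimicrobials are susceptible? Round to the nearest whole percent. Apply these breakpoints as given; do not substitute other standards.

Imipenem: 24 mm is ≥ 21 mm ⇒ Susceptible
Cefuroxime (31 mm) ≥ 28 mm — S
Colistin: 15 mm is ≥ 15 mm → S
Tobramycin (16 mm) in 15–19 mm — intermediate
Trimethoprim-sulfamethoxazole 17 mm: ≤ 22 mm → R
Tigecycline: 25 mm is in 21–26 mm ⇒ Intermediate
Oxacillin: 23 mm is in 18–23 mm ⇒ intermediate
Susceptible: 3/7

43%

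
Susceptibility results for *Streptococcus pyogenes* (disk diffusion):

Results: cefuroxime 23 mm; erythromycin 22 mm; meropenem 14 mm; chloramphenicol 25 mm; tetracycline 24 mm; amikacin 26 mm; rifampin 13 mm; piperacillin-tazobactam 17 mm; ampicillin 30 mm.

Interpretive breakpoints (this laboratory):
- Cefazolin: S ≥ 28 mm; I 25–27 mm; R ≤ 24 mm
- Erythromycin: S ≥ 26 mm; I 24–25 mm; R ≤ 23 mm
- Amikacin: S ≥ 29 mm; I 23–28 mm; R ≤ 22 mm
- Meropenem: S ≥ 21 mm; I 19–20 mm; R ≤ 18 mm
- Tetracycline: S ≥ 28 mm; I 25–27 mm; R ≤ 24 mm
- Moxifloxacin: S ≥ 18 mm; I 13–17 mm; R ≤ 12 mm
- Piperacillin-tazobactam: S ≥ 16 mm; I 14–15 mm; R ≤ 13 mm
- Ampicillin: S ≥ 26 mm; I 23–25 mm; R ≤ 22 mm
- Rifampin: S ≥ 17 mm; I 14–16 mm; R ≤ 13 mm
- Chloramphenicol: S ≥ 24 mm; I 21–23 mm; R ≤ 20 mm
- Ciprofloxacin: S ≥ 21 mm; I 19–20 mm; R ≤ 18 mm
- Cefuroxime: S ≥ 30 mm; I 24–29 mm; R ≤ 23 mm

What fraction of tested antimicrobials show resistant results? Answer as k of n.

5 of 9

Cefuroxime (23 mm) ≤ 23 mm — resistant
Erythromycin: 22 mm is ≤ 23 mm — R
Meropenem 14 mm: ≤ 18 mm — resistant
Chloramphenicol 25 mm: ≥ 24 mm — susceptible
Tetracycline (24 mm) ≤ 24 mm ⇒ Resistant
Amikacin 26 mm: in 23–28 mm — I
Rifampin 13 mm: ≤ 13 mm ⇒ R
Piperacillin-tazobactam: 17 mm is ≥ 16 mm — Susceptible
Ampicillin: 30 mm is ≥ 26 mm — Susceptible
Resistant: 5/9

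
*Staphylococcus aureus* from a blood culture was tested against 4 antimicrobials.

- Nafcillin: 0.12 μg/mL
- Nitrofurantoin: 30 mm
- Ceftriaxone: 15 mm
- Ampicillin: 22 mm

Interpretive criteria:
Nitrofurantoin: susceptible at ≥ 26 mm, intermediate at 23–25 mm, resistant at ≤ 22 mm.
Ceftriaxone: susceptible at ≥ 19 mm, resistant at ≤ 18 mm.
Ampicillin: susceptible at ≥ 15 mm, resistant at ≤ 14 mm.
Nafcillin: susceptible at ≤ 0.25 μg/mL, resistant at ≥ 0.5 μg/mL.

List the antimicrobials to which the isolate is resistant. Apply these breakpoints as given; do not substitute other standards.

ceftriaxone

Nafcillin (0.12 μg/mL) ≤ 0.25 μg/mL — susceptible
Nitrofurantoin: 30 mm is ≥ 26 mm — Susceptible
Ceftriaxone 15 mm: ≤ 18 mm — resistant
Ampicillin 22 mm: ≥ 15 mm → Susceptible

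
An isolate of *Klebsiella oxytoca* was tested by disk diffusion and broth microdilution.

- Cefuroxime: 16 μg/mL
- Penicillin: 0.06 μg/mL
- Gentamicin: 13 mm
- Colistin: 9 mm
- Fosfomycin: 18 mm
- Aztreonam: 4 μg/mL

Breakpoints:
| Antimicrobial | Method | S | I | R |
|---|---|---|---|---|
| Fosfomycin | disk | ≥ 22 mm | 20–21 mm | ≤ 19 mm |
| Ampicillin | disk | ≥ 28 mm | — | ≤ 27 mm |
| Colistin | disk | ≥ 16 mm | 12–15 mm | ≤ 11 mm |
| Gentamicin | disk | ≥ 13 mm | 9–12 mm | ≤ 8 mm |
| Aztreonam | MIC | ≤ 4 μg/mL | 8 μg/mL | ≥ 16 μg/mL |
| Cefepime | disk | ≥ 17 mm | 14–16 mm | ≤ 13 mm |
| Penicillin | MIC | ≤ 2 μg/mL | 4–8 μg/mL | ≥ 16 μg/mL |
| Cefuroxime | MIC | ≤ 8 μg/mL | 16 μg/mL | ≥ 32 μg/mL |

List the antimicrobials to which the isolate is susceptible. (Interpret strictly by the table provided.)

penicillin, gentamicin, aztreonam

Cefuroxime 16 μg/mL: = 16 μg/mL — I
Penicillin (0.06 μg/mL) ≤ 2 μg/mL — S
Gentamicin 13 mm: ≥ 13 mm → susceptible
Colistin: 9 mm is ≤ 11 mm → Resistant
Fosfomycin: 18 mm is ≤ 19 mm → R
Aztreonam (4 μg/mL) ≤ 4 μg/mL — Susceptible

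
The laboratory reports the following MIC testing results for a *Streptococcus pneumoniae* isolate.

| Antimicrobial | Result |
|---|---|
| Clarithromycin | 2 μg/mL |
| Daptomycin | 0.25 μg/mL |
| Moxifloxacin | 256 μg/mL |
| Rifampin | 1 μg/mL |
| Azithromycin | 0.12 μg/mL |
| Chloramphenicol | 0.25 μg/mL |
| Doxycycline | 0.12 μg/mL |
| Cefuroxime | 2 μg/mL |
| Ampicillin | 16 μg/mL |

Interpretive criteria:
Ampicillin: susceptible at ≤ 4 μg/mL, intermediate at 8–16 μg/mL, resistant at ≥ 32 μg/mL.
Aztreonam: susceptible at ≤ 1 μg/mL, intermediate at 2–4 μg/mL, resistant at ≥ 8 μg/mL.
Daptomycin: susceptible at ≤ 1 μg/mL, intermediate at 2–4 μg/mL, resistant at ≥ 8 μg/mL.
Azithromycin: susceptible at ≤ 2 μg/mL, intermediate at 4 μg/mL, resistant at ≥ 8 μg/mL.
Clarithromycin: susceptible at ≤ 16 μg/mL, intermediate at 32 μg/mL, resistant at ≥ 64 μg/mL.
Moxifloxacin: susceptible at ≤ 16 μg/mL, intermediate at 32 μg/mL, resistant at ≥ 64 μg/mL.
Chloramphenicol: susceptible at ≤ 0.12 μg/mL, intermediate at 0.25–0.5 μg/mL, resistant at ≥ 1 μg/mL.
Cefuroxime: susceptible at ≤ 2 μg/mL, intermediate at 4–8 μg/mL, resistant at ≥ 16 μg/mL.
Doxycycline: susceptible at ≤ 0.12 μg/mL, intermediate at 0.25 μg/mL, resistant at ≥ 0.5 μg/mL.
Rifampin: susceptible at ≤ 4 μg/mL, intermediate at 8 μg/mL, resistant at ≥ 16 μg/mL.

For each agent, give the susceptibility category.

S, S, R, S, S, I, S, S, I

Clarithromycin 2 μg/mL: ≤ 16 μg/mL — S
Daptomycin 0.25 μg/mL: ≤ 1 μg/mL → susceptible
Moxifloxacin 256 μg/mL: ≥ 64 μg/mL — resistant
Rifampin: 1 μg/mL is ≤ 4 μg/mL ⇒ Susceptible
Azithromycin: 0.12 μg/mL is ≤ 2 μg/mL — susceptible
Chloramphenicol (0.25 μg/mL) in 0.25–0.5 μg/mL → Intermediate
Doxycycline (0.12 μg/mL) ≤ 0.12 μg/mL — Susceptible
Cefuroxime (2 μg/mL) ≤ 2 μg/mL — Susceptible
Ampicillin (16 μg/mL) in 8–16 μg/mL ⇒ Intermediate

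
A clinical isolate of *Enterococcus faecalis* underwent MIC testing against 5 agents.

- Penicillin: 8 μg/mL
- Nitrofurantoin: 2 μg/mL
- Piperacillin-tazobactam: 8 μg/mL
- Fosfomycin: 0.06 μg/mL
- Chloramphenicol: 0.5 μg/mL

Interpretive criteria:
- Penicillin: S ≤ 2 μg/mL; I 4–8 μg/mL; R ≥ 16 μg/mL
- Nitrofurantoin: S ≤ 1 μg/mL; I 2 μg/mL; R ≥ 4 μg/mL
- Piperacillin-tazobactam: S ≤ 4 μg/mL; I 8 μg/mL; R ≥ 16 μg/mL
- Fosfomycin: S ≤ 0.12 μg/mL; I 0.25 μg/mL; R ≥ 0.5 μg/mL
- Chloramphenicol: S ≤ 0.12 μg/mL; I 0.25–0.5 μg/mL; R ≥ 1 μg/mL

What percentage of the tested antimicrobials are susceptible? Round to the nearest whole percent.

20%

Penicillin: 8 μg/mL is in 4–8 μg/mL — I
Nitrofurantoin: 2 μg/mL is = 2 μg/mL ⇒ I
Piperacillin-tazobactam (8 μg/mL) = 8 μg/mL — Intermediate
Fosfomycin 0.06 μg/mL: ≤ 0.12 μg/mL → Susceptible
Chloramphenicol 0.5 μg/mL: in 0.25–0.5 μg/mL ⇒ intermediate
Susceptible: 1/5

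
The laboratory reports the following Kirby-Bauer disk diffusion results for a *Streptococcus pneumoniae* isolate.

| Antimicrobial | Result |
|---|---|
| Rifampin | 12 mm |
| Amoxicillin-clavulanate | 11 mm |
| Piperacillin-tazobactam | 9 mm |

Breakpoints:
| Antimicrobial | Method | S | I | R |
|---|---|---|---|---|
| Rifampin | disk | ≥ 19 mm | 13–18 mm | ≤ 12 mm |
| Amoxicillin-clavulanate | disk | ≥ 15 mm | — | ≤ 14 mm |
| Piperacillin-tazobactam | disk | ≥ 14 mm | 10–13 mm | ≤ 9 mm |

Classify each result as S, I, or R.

Rifampin (12 mm) ≤ 12 mm — resistant
Amoxicillin-clavulanate: 11 mm is ≤ 14 mm ⇒ R
Piperacillin-tazobactam (9 mm) ≤ 9 mm — Resistant

R, R, R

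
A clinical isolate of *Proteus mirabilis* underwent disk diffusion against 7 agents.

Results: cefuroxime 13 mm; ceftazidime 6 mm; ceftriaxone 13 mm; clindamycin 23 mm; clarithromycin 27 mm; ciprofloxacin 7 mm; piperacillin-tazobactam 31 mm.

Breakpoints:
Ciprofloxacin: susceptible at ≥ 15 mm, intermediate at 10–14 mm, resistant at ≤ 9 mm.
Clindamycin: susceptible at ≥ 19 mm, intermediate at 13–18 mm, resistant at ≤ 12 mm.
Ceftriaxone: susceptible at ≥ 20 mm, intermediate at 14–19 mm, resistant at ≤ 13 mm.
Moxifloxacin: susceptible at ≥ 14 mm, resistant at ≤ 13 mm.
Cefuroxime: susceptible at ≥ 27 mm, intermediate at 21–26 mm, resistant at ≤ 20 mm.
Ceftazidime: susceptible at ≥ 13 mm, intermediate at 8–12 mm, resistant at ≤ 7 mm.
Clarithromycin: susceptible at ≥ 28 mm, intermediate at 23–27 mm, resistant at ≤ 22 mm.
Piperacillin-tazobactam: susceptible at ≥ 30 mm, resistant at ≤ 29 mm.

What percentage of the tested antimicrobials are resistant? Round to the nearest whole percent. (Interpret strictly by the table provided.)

Cefuroxime (13 mm) ≤ 20 mm — resistant
Ceftazidime 6 mm: ≤ 7 mm — R
Ceftriaxone: 13 mm is ≤ 13 mm → R
Clindamycin (23 mm) ≥ 19 mm → susceptible
Clarithromycin (27 mm) in 23–27 mm ⇒ intermediate
Ciprofloxacin 7 mm: ≤ 9 mm ⇒ Resistant
Piperacillin-tazobactam 31 mm: ≥ 30 mm ⇒ S
Resistant: 4/7

57%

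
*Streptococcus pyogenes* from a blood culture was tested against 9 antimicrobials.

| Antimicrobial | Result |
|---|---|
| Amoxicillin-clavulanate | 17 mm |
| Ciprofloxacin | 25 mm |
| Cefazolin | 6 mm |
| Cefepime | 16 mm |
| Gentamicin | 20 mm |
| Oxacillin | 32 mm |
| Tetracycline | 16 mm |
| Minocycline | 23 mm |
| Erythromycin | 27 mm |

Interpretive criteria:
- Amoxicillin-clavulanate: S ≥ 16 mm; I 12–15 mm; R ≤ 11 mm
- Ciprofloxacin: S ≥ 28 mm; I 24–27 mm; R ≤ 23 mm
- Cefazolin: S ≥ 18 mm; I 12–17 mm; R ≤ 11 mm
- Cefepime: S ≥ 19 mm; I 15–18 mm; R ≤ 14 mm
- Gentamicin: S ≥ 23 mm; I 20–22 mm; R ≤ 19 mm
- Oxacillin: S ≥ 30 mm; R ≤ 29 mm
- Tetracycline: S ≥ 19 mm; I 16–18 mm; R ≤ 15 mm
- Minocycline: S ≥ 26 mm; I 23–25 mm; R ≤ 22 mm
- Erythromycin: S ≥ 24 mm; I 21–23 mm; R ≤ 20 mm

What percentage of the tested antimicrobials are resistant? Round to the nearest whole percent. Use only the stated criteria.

11%

Amoxicillin-clavulanate: 17 mm is ≥ 16 mm — S
Ciprofloxacin: 25 mm is in 24–27 mm ⇒ I
Cefazolin 6 mm: ≤ 11 mm ⇒ resistant
Cefepime: 16 mm is in 15–18 mm — I
Gentamicin: 20 mm is in 20–22 mm → Intermediate
Oxacillin 32 mm: ≥ 30 mm ⇒ Susceptible
Tetracycline 16 mm: in 16–18 mm ⇒ Intermediate
Minocycline 23 mm: in 23–25 mm → intermediate
Erythromycin: 27 mm is ≥ 24 mm → S
Resistant: 1/9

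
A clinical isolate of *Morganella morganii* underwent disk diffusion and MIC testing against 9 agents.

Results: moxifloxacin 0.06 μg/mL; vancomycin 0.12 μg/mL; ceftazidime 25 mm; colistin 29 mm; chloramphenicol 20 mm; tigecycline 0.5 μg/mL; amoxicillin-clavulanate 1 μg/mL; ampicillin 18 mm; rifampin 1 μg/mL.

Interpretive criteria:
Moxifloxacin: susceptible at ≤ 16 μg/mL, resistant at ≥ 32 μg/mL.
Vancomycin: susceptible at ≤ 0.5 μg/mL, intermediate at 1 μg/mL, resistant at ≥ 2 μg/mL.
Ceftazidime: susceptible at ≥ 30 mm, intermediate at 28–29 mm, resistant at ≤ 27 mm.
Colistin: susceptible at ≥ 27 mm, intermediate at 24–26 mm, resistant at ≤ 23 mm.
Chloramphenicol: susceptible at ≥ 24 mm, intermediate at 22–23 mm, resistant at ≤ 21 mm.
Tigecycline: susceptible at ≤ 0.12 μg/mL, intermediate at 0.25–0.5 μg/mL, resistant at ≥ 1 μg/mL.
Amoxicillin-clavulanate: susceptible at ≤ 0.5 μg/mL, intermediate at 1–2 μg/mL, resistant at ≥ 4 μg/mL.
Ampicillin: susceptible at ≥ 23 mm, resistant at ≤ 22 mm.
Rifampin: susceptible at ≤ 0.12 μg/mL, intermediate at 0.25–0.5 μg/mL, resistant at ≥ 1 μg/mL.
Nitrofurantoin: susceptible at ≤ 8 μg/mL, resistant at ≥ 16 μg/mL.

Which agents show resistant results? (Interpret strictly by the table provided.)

ceftazidime, chloramphenicol, ampicillin, rifampin

Moxifloxacin: 0.06 μg/mL is ≤ 16 μg/mL — susceptible
Vancomycin 0.12 μg/mL: ≤ 0.5 μg/mL → susceptible
Ceftazidime (25 mm) ≤ 27 mm → Resistant
Colistin (29 mm) ≥ 27 mm ⇒ susceptible
Chloramphenicol (20 mm) ≤ 21 mm ⇒ Resistant
Tigecycline 0.5 μg/mL: in 0.25–0.5 μg/mL — Intermediate
Amoxicillin-clavulanate 1 μg/mL: in 1–2 μg/mL → I
Ampicillin (18 mm) ≤ 22 mm → resistant
Rifampin (1 μg/mL) ≥ 1 μg/mL ⇒ R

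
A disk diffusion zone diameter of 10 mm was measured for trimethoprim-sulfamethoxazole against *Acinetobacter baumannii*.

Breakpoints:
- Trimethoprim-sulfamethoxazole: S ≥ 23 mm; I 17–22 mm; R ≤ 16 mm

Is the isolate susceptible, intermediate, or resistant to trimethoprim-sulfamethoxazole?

R

Trimethoprim-sulfamethoxazole (10 mm) ≤ 16 mm — Resistant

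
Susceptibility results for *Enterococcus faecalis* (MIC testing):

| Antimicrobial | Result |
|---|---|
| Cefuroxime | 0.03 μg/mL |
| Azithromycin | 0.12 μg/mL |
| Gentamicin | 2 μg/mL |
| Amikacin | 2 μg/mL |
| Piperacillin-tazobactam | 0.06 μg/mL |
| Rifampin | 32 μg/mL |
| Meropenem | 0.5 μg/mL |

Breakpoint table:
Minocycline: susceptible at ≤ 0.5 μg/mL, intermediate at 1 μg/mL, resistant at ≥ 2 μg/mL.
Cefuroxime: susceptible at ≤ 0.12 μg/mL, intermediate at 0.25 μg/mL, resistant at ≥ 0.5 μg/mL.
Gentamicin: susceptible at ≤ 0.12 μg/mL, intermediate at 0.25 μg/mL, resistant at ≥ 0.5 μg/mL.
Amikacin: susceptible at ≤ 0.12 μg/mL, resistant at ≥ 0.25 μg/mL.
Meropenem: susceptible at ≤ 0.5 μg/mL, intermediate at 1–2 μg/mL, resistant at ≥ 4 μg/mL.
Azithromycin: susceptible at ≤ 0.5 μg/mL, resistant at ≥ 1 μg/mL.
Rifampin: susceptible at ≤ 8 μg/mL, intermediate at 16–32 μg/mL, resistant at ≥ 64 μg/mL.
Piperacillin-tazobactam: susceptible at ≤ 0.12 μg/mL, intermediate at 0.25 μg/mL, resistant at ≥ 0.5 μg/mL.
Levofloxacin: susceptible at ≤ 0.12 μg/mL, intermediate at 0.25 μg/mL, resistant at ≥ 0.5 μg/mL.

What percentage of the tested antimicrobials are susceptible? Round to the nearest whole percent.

57%

Cefuroxime 0.03 μg/mL: ≤ 0.12 μg/mL → susceptible
Azithromycin 0.12 μg/mL: ≤ 0.5 μg/mL — Susceptible
Gentamicin (2 μg/mL) ≥ 0.5 μg/mL → Resistant
Amikacin (2 μg/mL) ≥ 0.25 μg/mL → Resistant
Piperacillin-tazobactam (0.06 μg/mL) ≤ 0.12 μg/mL ⇒ S
Rifampin (32 μg/mL) in 16–32 μg/mL — intermediate
Meropenem 0.5 μg/mL: ≤ 0.5 μg/mL → Susceptible
Susceptible: 4/7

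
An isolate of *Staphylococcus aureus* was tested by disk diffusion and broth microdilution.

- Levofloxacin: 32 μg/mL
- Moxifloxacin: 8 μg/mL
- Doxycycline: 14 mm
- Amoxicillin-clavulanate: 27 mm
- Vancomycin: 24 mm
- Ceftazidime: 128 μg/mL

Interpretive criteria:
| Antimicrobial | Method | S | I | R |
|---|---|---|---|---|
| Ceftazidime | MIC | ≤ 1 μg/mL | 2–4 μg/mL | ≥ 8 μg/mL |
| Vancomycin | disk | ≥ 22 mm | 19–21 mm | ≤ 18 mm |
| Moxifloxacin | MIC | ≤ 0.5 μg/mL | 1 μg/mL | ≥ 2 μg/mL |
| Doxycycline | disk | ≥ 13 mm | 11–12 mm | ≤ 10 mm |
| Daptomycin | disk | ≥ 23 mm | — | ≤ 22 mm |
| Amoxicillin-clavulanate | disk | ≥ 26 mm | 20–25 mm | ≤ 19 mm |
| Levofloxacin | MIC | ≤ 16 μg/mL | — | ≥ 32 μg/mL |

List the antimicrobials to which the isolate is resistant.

Levofloxacin: 32 μg/mL is ≥ 32 μg/mL — R
Moxifloxacin (8 μg/mL) ≥ 2 μg/mL — R
Doxycycline 14 mm: ≥ 13 mm ⇒ S
Amoxicillin-clavulanate (27 mm) ≥ 26 mm → Susceptible
Vancomycin 24 mm: ≥ 22 mm ⇒ susceptible
Ceftazidime: 128 μg/mL is ≥ 8 μg/mL → R

levofloxacin, moxifloxacin, ceftazidime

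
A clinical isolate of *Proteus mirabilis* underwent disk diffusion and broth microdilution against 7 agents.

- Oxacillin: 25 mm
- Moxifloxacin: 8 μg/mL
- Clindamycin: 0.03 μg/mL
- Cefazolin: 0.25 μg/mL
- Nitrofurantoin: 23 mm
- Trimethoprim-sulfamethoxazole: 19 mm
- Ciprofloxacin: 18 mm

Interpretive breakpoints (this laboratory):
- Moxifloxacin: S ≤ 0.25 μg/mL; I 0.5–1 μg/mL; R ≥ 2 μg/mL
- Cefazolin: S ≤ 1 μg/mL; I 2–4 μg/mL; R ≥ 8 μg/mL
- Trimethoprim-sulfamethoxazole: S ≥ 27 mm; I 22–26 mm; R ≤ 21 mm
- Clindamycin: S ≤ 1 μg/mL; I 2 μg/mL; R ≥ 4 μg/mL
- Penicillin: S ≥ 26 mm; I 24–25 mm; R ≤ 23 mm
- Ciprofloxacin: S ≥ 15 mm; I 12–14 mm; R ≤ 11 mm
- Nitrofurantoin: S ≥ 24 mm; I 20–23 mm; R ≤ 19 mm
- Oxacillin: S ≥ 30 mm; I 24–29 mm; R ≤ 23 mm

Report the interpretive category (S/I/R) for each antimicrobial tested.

I, R, S, S, I, R, S

Oxacillin: 25 mm is in 24–29 mm — I
Moxifloxacin: 8 μg/mL is ≥ 2 μg/mL → R
Clindamycin 0.03 μg/mL: ≤ 1 μg/mL ⇒ S
Cefazolin: 0.25 μg/mL is ≤ 1 μg/mL ⇒ S
Nitrofurantoin 23 mm: in 20–23 mm ⇒ intermediate
Trimethoprim-sulfamethoxazole: 19 mm is ≤ 21 mm ⇒ Resistant
Ciprofloxacin 18 mm: ≥ 15 mm → susceptible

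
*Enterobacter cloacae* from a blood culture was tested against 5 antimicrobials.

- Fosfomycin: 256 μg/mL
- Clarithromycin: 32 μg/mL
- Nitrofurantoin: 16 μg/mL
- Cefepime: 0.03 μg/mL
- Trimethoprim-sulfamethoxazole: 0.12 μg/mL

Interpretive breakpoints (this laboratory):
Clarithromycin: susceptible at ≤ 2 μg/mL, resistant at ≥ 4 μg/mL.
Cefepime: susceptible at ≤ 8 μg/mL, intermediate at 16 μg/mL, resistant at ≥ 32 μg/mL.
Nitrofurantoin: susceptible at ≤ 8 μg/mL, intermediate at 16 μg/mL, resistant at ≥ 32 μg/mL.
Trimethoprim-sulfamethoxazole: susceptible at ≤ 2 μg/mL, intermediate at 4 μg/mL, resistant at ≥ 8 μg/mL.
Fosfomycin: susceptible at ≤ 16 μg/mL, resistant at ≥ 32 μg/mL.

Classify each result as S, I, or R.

R, R, I, S, S

Fosfomycin (256 μg/mL) ≥ 32 μg/mL → resistant
Clarithromycin: 32 μg/mL is ≥ 4 μg/mL ⇒ resistant
Nitrofurantoin 16 μg/mL: = 16 μg/mL — I
Cefepime (0.03 μg/mL) ≤ 8 μg/mL → susceptible
Trimethoprim-sulfamethoxazole (0.12 μg/mL) ≤ 2 μg/mL — S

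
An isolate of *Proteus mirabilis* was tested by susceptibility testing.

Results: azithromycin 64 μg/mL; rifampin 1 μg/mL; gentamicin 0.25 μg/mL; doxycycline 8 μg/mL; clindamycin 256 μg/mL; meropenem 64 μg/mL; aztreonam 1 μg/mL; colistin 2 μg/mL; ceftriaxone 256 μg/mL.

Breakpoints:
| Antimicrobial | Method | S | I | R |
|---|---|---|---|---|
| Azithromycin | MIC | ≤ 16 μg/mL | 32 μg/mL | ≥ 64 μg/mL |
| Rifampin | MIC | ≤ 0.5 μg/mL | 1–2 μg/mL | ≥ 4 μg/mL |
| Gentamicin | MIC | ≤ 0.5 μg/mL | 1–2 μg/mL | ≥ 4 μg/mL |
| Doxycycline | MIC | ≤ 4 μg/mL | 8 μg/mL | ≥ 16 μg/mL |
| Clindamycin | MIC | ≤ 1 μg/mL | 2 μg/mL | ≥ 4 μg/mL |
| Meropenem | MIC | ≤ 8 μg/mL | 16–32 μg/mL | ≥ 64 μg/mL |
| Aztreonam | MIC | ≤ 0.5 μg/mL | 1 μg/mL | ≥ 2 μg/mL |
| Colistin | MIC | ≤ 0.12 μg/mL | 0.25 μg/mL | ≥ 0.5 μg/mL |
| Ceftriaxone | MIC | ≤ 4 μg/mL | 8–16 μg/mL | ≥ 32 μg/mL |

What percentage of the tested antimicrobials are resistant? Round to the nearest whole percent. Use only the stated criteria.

Azithromycin 64 μg/mL: ≥ 64 μg/mL → Resistant
Rifampin (1 μg/mL) in 1–2 μg/mL ⇒ Intermediate
Gentamicin: 0.25 μg/mL is ≤ 0.5 μg/mL → Susceptible
Doxycycline: 8 μg/mL is = 8 μg/mL ⇒ intermediate
Clindamycin 256 μg/mL: ≥ 4 μg/mL — R
Meropenem (64 μg/mL) ≥ 64 μg/mL — Resistant
Aztreonam (1 μg/mL) = 1 μg/mL — Intermediate
Colistin (2 μg/mL) ≥ 0.5 μg/mL → Resistant
Ceftriaxone 256 μg/mL: ≥ 32 μg/mL ⇒ R
Resistant: 5/9

56%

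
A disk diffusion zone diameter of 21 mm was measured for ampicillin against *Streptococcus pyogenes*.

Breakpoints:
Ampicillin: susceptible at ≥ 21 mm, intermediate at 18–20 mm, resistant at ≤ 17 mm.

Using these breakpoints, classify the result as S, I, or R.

Susceptible

Ampicillin 21 mm: ≥ 21 mm — Susceptible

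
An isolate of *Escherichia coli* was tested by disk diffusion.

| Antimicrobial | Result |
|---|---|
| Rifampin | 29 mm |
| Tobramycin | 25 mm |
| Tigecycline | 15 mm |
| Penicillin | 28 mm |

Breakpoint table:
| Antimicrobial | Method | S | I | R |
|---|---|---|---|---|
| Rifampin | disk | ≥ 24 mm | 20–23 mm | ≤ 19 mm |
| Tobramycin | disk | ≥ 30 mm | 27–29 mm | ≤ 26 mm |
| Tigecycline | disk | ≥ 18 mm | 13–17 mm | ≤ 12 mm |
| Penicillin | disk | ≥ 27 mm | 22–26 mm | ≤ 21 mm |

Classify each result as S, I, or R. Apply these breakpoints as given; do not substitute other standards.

S, R, I, S

Rifampin (29 mm) ≥ 24 mm — S
Tobramycin 25 mm: ≤ 26 mm ⇒ Resistant
Tigecycline (15 mm) in 13–17 mm → intermediate
Penicillin 28 mm: ≥ 27 mm — Susceptible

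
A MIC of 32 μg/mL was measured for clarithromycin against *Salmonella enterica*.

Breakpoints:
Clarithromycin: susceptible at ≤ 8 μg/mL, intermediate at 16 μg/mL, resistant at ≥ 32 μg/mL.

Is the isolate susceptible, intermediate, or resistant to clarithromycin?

Clarithromycin: 32 μg/mL is ≥ 32 μg/mL → Resistant

R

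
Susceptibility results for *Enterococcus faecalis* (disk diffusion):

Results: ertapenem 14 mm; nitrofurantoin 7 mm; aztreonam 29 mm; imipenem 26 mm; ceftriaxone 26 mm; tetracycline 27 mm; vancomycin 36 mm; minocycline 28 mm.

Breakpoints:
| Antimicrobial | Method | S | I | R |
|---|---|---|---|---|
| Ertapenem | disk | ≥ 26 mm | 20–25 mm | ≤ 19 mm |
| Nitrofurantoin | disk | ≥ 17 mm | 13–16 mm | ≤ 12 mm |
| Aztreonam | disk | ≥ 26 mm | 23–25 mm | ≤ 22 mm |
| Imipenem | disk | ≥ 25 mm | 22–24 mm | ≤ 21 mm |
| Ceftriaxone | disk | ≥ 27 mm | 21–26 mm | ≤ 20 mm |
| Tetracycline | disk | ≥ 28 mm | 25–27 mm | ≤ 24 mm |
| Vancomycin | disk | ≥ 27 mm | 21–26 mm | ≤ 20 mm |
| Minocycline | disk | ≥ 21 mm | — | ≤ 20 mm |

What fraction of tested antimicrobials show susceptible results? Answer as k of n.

Ertapenem 14 mm: ≤ 19 mm → Resistant
Nitrofurantoin 7 mm: ≤ 12 mm → R
Aztreonam (29 mm) ≥ 26 mm — Susceptible
Imipenem 26 mm: ≥ 25 mm — Susceptible
Ceftriaxone (26 mm) in 21–26 mm — I
Tetracycline: 27 mm is in 25–27 mm → I
Vancomycin (36 mm) ≥ 27 mm ⇒ Susceptible
Minocycline: 28 mm is ≥ 21 mm — S
Susceptible: 4/8

4 of 8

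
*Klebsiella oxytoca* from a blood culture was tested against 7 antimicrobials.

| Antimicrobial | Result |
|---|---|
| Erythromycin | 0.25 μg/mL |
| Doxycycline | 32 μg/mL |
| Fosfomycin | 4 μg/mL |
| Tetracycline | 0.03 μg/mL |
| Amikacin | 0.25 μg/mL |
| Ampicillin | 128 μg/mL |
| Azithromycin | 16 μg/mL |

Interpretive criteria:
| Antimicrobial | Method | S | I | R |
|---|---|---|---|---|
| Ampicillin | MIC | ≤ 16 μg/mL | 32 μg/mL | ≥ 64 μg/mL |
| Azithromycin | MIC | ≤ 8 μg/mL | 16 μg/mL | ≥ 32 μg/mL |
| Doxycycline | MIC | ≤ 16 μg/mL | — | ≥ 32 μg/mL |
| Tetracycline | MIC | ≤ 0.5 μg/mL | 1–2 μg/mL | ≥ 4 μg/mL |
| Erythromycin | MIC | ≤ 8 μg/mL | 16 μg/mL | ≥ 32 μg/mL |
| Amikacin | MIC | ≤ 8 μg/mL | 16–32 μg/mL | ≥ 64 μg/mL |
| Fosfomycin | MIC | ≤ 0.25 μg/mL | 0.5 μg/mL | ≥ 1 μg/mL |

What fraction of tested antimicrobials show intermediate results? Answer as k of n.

1 of 7

Erythromycin: 0.25 μg/mL is ≤ 8 μg/mL — S
Doxycycline: 32 μg/mL is ≥ 32 μg/mL ⇒ resistant
Fosfomycin (4 μg/mL) ≥ 1 μg/mL → Resistant
Tetracycline (0.03 μg/mL) ≤ 0.5 μg/mL — S
Amikacin: 0.25 μg/mL is ≤ 8 μg/mL ⇒ Susceptible
Ampicillin: 128 μg/mL is ≥ 64 μg/mL ⇒ Resistant
Azithromycin: 16 μg/mL is = 16 μg/mL — Intermediate
Intermediate: 1/7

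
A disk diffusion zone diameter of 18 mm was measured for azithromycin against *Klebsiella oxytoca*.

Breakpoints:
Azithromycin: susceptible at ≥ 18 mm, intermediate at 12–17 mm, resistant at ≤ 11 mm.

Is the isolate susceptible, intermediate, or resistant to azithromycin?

Azithromycin: 18 mm is ≥ 18 mm — S

Susceptible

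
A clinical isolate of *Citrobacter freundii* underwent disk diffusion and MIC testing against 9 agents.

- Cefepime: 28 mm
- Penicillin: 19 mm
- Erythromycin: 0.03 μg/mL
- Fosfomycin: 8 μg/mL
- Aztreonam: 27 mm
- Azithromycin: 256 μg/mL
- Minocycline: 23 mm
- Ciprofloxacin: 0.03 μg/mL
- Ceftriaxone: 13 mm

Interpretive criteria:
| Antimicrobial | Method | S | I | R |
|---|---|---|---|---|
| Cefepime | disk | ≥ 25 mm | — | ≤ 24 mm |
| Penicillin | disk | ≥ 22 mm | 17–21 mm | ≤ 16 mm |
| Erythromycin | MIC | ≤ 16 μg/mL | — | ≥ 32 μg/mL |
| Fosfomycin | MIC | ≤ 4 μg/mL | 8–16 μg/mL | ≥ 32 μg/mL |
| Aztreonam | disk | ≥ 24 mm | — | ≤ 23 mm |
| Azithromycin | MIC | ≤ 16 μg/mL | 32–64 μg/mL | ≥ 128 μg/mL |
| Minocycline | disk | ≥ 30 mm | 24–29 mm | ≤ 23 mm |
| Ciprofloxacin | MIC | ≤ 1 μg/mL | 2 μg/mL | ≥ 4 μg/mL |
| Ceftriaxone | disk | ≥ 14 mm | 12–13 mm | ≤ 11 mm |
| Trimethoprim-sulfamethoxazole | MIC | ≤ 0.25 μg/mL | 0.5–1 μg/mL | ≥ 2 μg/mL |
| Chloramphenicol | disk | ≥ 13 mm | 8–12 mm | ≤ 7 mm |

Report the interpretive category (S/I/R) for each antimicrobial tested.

Cefepime (28 mm) ≥ 25 mm — S
Penicillin 19 mm: in 17–21 mm ⇒ Intermediate
Erythromycin: 0.03 μg/mL is ≤ 16 μg/mL — Susceptible
Fosfomycin 8 μg/mL: in 8–16 μg/mL → intermediate
Aztreonam 27 mm: ≥ 24 mm — susceptible
Azithromycin: 256 μg/mL is ≥ 128 μg/mL — Resistant
Minocycline 23 mm: ≤ 23 mm — resistant
Ciprofloxacin 0.03 μg/mL: ≤ 1 μg/mL → Susceptible
Ceftriaxone 13 mm: in 12–13 mm ⇒ intermediate

S, I, S, I, S, R, R, S, I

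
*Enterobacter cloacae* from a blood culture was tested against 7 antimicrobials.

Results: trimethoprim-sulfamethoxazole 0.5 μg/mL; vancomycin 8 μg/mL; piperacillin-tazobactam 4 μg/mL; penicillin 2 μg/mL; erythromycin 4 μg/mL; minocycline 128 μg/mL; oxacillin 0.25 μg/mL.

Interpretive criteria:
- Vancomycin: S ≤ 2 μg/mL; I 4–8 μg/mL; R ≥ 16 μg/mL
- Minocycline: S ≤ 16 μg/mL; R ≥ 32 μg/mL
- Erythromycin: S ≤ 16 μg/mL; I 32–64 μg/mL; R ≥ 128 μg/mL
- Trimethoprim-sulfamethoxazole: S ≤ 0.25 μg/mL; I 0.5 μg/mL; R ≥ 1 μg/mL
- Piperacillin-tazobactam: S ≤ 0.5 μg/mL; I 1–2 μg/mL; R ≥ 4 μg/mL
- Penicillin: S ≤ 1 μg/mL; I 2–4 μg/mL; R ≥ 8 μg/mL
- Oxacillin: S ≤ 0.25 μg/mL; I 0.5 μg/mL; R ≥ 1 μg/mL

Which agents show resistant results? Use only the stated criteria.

piperacillin-tazobactam, minocycline

Trimethoprim-sulfamethoxazole 0.5 μg/mL: = 0.5 μg/mL → intermediate
Vancomycin: 8 μg/mL is in 4–8 μg/mL — I
Piperacillin-tazobactam: 4 μg/mL is ≥ 4 μg/mL → Resistant
Penicillin 2 μg/mL: in 2–4 μg/mL ⇒ Intermediate
Erythromycin: 4 μg/mL is ≤ 16 μg/mL → susceptible
Minocycline: 128 μg/mL is ≥ 32 μg/mL — resistant
Oxacillin (0.25 μg/mL) ≤ 0.25 μg/mL → Susceptible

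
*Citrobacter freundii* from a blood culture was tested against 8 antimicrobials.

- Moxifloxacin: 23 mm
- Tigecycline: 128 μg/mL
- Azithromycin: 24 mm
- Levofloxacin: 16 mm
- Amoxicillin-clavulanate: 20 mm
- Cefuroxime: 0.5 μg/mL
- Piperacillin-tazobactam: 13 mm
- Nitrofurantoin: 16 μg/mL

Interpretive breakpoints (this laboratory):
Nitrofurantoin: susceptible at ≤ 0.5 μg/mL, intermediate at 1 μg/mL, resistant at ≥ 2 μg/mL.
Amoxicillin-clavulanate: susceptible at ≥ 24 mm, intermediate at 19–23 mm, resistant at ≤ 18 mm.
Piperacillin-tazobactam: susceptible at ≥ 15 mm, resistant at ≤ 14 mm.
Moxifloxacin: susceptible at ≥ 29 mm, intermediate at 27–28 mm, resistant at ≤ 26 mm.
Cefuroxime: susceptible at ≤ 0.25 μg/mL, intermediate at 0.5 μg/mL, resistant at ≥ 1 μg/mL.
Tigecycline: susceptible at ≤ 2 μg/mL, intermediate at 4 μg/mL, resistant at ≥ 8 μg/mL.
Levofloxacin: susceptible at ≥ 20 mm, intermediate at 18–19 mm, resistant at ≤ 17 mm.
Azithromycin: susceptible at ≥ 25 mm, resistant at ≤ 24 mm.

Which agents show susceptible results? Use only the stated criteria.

Moxifloxacin: 23 mm is ≤ 26 mm → R
Tigecycline: 128 μg/mL is ≥ 8 μg/mL ⇒ resistant
Azithromycin (24 mm) ≤ 24 mm — resistant
Levofloxacin 16 mm: ≤ 17 mm — resistant
Amoxicillin-clavulanate: 20 mm is in 19–23 mm → I
Cefuroxime 0.5 μg/mL: = 0.5 μg/mL → Intermediate
Piperacillin-tazobactam 13 mm: ≤ 14 mm → resistant
Nitrofurantoin (16 μg/mL) ≥ 2 μg/mL ⇒ Resistant

none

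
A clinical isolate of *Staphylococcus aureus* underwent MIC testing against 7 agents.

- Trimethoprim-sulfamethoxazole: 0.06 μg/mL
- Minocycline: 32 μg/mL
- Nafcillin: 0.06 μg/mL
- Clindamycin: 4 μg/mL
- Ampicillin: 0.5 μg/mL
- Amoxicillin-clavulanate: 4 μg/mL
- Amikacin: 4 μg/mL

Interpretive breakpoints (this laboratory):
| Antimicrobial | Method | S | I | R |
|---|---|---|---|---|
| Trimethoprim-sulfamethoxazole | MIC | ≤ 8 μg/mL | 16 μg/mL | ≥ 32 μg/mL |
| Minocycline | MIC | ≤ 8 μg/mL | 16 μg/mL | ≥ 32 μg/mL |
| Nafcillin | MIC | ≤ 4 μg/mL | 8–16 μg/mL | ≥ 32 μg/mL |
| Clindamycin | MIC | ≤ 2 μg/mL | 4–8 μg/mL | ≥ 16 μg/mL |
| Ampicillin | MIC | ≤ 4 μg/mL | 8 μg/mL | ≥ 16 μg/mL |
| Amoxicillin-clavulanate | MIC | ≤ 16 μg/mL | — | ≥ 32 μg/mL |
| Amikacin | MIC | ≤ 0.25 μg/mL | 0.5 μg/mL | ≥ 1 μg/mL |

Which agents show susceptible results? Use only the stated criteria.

Trimethoprim-sulfamethoxazole: 0.06 μg/mL is ≤ 8 μg/mL → S
Minocycline (32 μg/mL) ≥ 32 μg/mL — Resistant
Nafcillin (0.06 μg/mL) ≤ 4 μg/mL — S
Clindamycin: 4 μg/mL is in 4–8 μg/mL → Intermediate
Ampicillin: 0.5 μg/mL is ≤ 4 μg/mL → S
Amoxicillin-clavulanate: 4 μg/mL is ≤ 16 μg/mL ⇒ susceptible
Amikacin: 4 μg/mL is ≥ 1 μg/mL → Resistant

trimethoprim-sulfamethoxazole, nafcillin, ampicillin, amoxicillin-clavulanate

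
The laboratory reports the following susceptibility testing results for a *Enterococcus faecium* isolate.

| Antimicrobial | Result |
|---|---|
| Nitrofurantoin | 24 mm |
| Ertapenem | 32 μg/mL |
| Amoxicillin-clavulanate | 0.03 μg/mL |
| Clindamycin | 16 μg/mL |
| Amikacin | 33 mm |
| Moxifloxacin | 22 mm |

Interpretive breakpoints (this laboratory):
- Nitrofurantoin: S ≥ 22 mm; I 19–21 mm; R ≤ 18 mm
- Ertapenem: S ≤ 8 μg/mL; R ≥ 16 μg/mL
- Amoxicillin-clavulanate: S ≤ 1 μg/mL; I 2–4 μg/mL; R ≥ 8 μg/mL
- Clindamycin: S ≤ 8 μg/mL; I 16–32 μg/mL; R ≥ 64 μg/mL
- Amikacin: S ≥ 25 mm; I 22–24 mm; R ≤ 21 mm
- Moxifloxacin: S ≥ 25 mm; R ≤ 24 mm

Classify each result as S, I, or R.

S, R, S, I, S, R

Nitrofurantoin (24 mm) ≥ 22 mm — susceptible
Ertapenem: 32 μg/mL is ≥ 16 μg/mL — resistant
Amoxicillin-clavulanate (0.03 μg/mL) ≤ 1 μg/mL ⇒ susceptible
Clindamycin (16 μg/mL) in 16–32 μg/mL ⇒ intermediate
Amikacin (33 mm) ≥ 25 mm → Susceptible
Moxifloxacin 22 mm: ≤ 24 mm → resistant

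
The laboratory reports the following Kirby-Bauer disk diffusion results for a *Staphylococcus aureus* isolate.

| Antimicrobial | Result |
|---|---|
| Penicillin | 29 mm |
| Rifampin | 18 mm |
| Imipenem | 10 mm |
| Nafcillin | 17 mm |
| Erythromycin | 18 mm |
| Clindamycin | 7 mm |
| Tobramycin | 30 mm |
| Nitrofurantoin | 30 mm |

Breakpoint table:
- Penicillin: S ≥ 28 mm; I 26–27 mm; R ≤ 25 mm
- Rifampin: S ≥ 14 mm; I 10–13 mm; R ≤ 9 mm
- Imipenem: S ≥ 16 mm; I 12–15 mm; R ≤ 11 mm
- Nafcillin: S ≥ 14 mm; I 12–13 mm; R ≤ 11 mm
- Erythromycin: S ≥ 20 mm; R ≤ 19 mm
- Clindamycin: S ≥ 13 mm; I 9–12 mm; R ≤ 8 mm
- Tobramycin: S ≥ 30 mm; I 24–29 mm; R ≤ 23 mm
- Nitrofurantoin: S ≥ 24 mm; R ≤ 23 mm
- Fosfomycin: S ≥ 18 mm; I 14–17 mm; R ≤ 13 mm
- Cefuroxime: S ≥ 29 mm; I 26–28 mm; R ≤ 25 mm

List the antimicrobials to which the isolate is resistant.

imipenem, erythromycin, clindamycin

Penicillin: 29 mm is ≥ 28 mm — susceptible
Rifampin (18 mm) ≥ 14 mm → Susceptible
Imipenem 10 mm: ≤ 11 mm → R
Nafcillin (17 mm) ≥ 14 mm → S
Erythromycin 18 mm: ≤ 19 mm — resistant
Clindamycin: 7 mm is ≤ 8 mm ⇒ Resistant
Tobramycin (30 mm) ≥ 30 mm ⇒ susceptible
Nitrofurantoin (30 mm) ≥ 24 mm → susceptible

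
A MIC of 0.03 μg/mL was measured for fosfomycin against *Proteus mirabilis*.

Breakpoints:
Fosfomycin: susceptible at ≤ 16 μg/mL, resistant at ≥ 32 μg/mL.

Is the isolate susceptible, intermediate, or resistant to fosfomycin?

S

Fosfomycin: 0.03 μg/mL is ≤ 16 μg/mL ⇒ S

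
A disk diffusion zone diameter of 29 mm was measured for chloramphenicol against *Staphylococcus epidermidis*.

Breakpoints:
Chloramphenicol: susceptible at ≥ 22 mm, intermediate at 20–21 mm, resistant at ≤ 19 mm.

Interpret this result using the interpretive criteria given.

Chloramphenicol 29 mm: ≥ 22 mm → susceptible

Susceptible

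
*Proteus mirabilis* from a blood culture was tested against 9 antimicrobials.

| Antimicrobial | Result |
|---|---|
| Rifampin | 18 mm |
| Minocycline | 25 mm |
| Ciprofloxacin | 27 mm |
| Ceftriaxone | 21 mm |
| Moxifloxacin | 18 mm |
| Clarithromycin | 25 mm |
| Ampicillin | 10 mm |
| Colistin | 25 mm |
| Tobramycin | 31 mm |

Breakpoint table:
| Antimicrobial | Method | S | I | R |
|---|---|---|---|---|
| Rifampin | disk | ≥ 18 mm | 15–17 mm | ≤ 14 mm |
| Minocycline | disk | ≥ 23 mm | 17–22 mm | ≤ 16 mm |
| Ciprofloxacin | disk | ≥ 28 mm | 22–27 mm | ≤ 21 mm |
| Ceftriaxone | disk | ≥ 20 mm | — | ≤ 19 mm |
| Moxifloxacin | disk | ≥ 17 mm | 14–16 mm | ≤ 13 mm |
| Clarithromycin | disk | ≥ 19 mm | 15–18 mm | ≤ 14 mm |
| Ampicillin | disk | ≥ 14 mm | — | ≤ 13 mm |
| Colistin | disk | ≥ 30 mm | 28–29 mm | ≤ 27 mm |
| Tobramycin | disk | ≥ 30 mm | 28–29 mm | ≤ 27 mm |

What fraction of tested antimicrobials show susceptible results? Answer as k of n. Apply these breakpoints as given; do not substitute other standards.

6 of 9

Rifampin 18 mm: ≥ 18 mm — S
Minocycline (25 mm) ≥ 23 mm → S
Ciprofloxacin 27 mm: in 22–27 mm ⇒ intermediate
Ceftriaxone: 21 mm is ≥ 20 mm → Susceptible
Moxifloxacin (18 mm) ≥ 17 mm — S
Clarithromycin: 25 mm is ≥ 19 mm — Susceptible
Ampicillin: 10 mm is ≤ 13 mm — resistant
Colistin: 25 mm is ≤ 27 mm → resistant
Tobramycin: 31 mm is ≥ 30 mm → Susceptible
Susceptible: 6/9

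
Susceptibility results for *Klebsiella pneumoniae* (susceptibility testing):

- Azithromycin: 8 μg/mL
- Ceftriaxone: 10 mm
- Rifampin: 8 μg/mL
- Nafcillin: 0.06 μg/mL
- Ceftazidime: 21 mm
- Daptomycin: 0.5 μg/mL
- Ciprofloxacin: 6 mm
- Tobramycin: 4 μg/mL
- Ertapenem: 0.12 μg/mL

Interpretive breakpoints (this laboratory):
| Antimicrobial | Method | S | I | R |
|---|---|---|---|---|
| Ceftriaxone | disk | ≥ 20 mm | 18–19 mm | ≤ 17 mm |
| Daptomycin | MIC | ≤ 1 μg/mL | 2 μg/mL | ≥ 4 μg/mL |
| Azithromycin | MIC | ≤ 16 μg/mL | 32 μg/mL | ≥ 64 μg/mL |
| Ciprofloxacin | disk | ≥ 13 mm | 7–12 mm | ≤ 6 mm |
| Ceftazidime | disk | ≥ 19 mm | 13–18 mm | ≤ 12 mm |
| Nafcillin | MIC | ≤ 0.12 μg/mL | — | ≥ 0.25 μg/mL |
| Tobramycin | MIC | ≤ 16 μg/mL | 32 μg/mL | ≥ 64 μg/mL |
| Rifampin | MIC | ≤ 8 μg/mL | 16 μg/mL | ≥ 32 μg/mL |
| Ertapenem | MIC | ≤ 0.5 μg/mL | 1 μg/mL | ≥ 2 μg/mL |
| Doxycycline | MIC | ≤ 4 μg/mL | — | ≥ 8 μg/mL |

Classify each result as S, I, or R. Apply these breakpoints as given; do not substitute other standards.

S, R, S, S, S, S, R, S, S

Azithromycin 8 μg/mL: ≤ 16 μg/mL — susceptible
Ceftriaxone 10 mm: ≤ 17 mm ⇒ Resistant
Rifampin: 8 μg/mL is ≤ 8 μg/mL — susceptible
Nafcillin (0.06 μg/mL) ≤ 0.12 μg/mL → susceptible
Ceftazidime (21 mm) ≥ 19 mm → S
Daptomycin: 0.5 μg/mL is ≤ 1 μg/mL — S
Ciprofloxacin: 6 mm is ≤ 6 mm ⇒ Resistant
Tobramycin 4 μg/mL: ≤ 16 μg/mL ⇒ susceptible
Ertapenem (0.12 μg/mL) ≤ 0.5 μg/mL → S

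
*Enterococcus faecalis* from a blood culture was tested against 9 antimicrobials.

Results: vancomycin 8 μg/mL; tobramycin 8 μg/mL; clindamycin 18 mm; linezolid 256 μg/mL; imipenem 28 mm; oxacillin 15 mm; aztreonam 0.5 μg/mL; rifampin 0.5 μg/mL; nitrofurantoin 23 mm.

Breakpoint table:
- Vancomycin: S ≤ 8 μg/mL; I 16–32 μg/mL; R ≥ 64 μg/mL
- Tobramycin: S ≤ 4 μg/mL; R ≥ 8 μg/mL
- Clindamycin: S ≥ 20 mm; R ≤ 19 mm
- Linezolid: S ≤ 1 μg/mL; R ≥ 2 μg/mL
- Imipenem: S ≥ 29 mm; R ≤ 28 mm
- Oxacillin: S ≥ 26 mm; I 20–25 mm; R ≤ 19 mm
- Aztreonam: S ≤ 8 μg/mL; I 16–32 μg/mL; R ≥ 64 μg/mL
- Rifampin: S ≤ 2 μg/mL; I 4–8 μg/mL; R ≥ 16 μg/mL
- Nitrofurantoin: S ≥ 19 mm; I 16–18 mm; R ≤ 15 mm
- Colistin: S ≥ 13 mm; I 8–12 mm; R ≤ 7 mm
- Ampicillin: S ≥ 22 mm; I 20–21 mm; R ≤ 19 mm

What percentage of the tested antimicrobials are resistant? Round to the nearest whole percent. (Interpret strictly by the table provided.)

56%

Vancomycin (8 μg/mL) ≤ 8 μg/mL — S
Tobramycin: 8 μg/mL is ≥ 8 μg/mL → R
Clindamycin: 18 mm is ≤ 19 mm ⇒ Resistant
Linezolid: 256 μg/mL is ≥ 2 μg/mL — Resistant
Imipenem 28 mm: ≤ 28 mm ⇒ resistant
Oxacillin 15 mm: ≤ 19 mm → Resistant
Aztreonam (0.5 μg/mL) ≤ 8 μg/mL → susceptible
Rifampin: 0.5 μg/mL is ≤ 2 μg/mL → S
Nitrofurantoin (23 mm) ≥ 19 mm — Susceptible
Resistant: 5/9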